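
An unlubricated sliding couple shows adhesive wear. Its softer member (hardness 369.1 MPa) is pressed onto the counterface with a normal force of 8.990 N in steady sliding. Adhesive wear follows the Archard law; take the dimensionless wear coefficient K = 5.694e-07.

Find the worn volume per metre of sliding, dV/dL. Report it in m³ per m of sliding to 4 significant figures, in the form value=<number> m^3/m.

All working math carries exact precision. Intermediates are printed rounded — rounded just once, at 4 significant figures.
Convert: Hardness H = 369.1 MPa = 3.691e+08 Pa.
As SI base values: W = 8.990 N, H = 3.691e+08 Pa, K = 5.694e-07.
Rate of wear dV/dL = K·W/H (independent of L): 5.694e-07 · 8.990 / 3.691e+08 = 1.387e-14 m³/m.

value=1.387e-14 m^3/m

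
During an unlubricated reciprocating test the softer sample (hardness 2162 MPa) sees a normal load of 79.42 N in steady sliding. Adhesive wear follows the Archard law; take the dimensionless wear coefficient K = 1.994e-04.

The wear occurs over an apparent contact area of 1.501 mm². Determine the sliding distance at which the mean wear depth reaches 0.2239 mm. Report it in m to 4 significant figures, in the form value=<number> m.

All arithmetic runs at full float precision. Intermediate values are printed rounded, and one last rounding, at four significant figures.
Convert: Hardness H = 2162 MPa = 2.162e+09 Pa.
Convert: Contact area A = 1.501 mm² = 1.501e-06 m².
Convert: Depth limit h_lim = 0.2239 mm = 2.239e-04 m.
Restated in SI base units: W = 79.42 N, H = 2.162e+09 Pa, K = 1.994e-04.
Wearable volume V_lim = h_lim·A = 2.239e-04 · 1.501e-06 = 3.361e-10 m³.
Life L = V_lim·H/(K·W) = 3.361e-10 · 2.162e+09 / (1.994e-04 · 79.42) = 45.88 m.

value=45.88 m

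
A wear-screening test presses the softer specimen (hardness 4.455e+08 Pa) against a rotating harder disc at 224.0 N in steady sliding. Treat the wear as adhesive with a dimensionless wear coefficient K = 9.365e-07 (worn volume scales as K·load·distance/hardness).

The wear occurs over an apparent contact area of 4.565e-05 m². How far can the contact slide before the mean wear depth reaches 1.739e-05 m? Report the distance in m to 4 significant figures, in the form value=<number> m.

value=1686 m

Intermediates are printed rounded; the computation runs at full precision. Rounded once at the end: four significant digits.
Working in SI base units: W = 224.0 N, H = 4.455e+08 Pa, K = 9.365e-07.
At the depth limit, V_lim = h_lim·A = 1.739e-05 · 4.565e-05 = 7.939e-10 m³.
Thus life L = V_lim·H/(K·W) = 7.939e-10 · 4.455e+08 / (9.365e-07 · 224.0) = 1686 m.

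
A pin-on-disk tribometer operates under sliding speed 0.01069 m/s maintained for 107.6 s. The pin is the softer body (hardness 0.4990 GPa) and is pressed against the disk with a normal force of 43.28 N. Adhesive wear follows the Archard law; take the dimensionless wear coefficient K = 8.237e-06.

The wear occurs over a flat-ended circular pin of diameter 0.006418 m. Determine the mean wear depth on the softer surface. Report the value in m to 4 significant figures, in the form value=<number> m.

value=2.540e-08 m

All arithmetic maintains exact precision. Quoted intermediates are rounded — a single final rounding: four significant digits.
Distance covered L = v·t = 0.01069 m/s × 107.6 s = 1.150 m.
Hardness H = 0.4990 GPa = 4.990e+08 Pa.
Contact area A = π·d²/4 = π·(0.006418 m)²/4 = 3.235e-05 m².
In SI base units: W = 43.28 N, H = 4.990e+08 Pa, K = 8.237e-06.
Archard relation: V = K·W·L/H = 8.237e-06 · 43.28 · 1.150 / 4.990e+08 = 8.218e-13 m³.
Wear depth h = V/A = 8.218e-13 / 3.235e-05 = 2.540e-08 m.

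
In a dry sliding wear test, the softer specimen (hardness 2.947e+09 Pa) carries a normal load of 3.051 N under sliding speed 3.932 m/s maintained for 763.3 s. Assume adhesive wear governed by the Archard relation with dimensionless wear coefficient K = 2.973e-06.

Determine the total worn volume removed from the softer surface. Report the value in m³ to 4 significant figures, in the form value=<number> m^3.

Each operation holds exact precision. Intermediates are printed rounded — rounded just once: 4 significant digits.
Convert: Distance covered L = v·t = 3.932 m/s × 763.3 s = 3001 m.
As SI base values: W = 3.051 N, H = 2.947e+09 Pa, K = 2.973e-06.
Apply Archard: V = K·W·L/H = 2.973e-06 · 3.051 · 3001 / 2.947e+09 = 9.238e-12 m³.

value=9.238e-12 m^3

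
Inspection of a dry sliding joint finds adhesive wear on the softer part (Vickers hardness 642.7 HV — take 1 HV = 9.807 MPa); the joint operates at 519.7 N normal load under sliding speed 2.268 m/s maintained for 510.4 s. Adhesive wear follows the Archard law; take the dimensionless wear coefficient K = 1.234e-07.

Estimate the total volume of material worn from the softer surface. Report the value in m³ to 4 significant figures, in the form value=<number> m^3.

value=1.178e-11 m^3

Printed values are rounded; all arithmetic holds exact precision; rounded once at the end, at four significant figures.
Convert: Sliding distance L = v·t = 2.268 m/s × 510.4 s = 1158 m.
Convert: Hardness H = 642.7 HV × 9.807 MPa/HV = 6303 MPa = 6.303e+09 Pa.
Restated in SI base units: W = 519.7 N, H = 6.303e+09 Pa, K = 1.234e-07.
Archard relation: V = K·W·L/H = 1.234e-07 · 519.7 · 1158 / 6.303e+09 = 1.178e-11 m³.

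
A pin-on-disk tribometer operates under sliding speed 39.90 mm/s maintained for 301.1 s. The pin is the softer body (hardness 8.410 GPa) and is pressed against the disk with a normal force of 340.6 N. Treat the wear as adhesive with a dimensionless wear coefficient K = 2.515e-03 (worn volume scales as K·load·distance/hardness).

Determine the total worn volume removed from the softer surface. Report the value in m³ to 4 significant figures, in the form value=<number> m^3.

value=1.224e-09 m^3

The computation carries full precision; quoted intermediates are rounded, and a single final rounding to four significant figures.
Sliding speed v = 39.90 mm/s = 0.03990 m/s. Distance L = v·t = 0.03990 m/s × 301.1 s = 12.01 m.
Hardness H = 8.410 GPa = 8.410e+09 Pa.
In SI base units: W = 340.6 N, H = 8.410e+09 Pa, K = 2.515e-03.
Archard relation: V = K·W·L/H = 2.515e-03 · 340.6 · 12.01 / 8.410e+09 = 1.224e-09 m³.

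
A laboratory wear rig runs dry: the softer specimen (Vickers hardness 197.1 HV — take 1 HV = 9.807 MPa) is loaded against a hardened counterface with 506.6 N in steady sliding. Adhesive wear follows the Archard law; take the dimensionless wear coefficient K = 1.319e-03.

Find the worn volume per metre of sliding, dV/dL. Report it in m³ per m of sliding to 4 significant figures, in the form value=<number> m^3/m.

value=3.457e-10 m^3/m

All working math carries exact precision. Intermediate values appear rounded; rounded just once, at four significant digits.
Hardness H = 197.1 HV × 9.807 MPa/HV = 1933 MPa = 1.933e+09 Pa.
Restated in SI base units: W = 506.6 N, H = 1.933e+09 Pa, K = 1.319e-03.
The wear rate dV/dL = K·W/H, so: 1.319e-03 · 506.6 / 1.933e+09 = 3.457e-10 m³/m.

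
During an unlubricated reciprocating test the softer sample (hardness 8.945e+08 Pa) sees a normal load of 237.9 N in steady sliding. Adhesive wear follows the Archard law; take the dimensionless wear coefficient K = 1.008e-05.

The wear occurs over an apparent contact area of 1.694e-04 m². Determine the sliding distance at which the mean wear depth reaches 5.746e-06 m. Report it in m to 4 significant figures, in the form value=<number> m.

Intermediate values are displayed rounded, and all working math runs at full float precision — rounded just once, at 4 significant digits.
Collected in SI base units: W = 237.9 N, H = 8.945e+08 Pa, K = 1.008e-05.
Volume at the limit: V_lim = h_lim·A = 5.746e-06 · 1.694e-04 = 9.734e-10 m³.
Thus life L = V_lim·H/(K·W) = 9.734e-10 · 8.945e+08 / (1.008e-05 · 237.9) = 363.1 m.

value=363.1 m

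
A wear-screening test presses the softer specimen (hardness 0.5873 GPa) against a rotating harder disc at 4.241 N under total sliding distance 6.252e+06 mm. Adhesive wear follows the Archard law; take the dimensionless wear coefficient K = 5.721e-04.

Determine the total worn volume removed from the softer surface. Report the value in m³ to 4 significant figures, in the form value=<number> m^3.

value=2.583e-08 m^3

Intermediate values are displayed rounded; the algebra runs at full precision; one final rounding to four significant figures.
Convert: Distance covered L = 6.252e+06 mm = 6252 m.
Convert: Hardness H = 0.5873 GPa = 5.873e+08 Pa.
Collected in SI base units: W = 4.241 N, H = 5.873e+08 Pa, K = 5.721e-04.
Worn volume V = K·W·L/H = 5.721e-04 · 4.241 · 6252 / 5.873e+08 = 2.583e-08 m³.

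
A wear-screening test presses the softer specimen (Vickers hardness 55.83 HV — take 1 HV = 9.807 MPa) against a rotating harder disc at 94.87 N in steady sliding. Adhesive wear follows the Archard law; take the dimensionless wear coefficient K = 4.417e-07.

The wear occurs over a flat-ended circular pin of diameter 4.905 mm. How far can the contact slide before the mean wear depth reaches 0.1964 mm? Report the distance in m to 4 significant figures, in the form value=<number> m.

Shown intermediates are rounded. Every step maintains exact precision. Rounded just once, at 4 significant figures.
Hardness H = 55.83 HV × 9.807 MPa/HV = 547.5 MPa = 5.475e+08 Pa.
Pin diameter d = 4.905 mm = 0.004905 m. Contact area A = π·d²/4 = π·(0.004905 m)²/4 = 1.890e-05 m².
Depth limit h_lim = 0.1964 mm = 1.964e-04 m.
As SI base values: W = 94.87 N, H = 5.475e+08 Pa, K = 4.417e-07.
Allowed volume V_lim = h_lim·A = 1.964e-04 · 1.890e-05 = 3.711e-09 m³.
Inverting, life L = V_lim·H/(K·W) = 3.711e-09 · 5.475e+08 / (4.417e-07 · 94.87) = 4.849e+04 m.

value=4.849e+04 m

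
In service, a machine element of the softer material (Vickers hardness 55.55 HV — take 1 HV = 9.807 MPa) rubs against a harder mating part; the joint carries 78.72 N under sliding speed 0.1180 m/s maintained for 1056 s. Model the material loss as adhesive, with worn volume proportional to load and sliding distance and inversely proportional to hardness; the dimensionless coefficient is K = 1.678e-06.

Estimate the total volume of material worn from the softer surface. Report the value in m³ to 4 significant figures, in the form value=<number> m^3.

value=3.021e-11 m^3

All working math keeps full precision. Quoted intermediates are rounded — a single final rounding, at 4 significant figures.
Convert: Sliding distance L = v·t = 0.1180 m/s × 1056 s = 124.6 m.
Convert: Hardness H = 55.55 HV × 9.807 MPa/HV = 544.8 MPa = 5.448e+08 Pa.
In SI base units: W = 78.72 N, H = 5.448e+08 Pa, K = 1.678e-06.
Wear volume V = K·W·L/H = 1.678e-06 · 78.72 · 124.6 / 5.448e+08 = 3.021e-11 m³.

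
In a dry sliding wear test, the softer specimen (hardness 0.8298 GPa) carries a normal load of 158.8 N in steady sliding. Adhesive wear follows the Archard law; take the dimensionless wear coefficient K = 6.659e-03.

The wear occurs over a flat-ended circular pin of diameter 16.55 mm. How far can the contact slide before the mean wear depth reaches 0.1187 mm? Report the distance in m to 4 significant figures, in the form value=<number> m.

value=20.04 m

Displayed values are rounded, and the computation maintains full precision; a lone final rounding, at 4 significant figures.
Hardness H = 0.8298 GPa = 8.298e+08 Pa.
Pin diameter d = 16.55 mm = 0.01655 m. Contact area A = π·d²/4 = π·(0.01655 m)²/4 = 2.151e-04 m².
Depth limit h_lim = 0.1187 mm = 1.187e-04 m.
In SI base units: W = 158.8 N, H = 8.298e+08 Pa, K = 6.659e-03.
Wearable volume V_lim = h_lim·A = 1.187e-04 · 2.151e-04 = 2.554e-08 m³.
Inverting, life L = V_lim·H/(K·W) = 2.554e-08 · 8.298e+08 / (6.659e-03 · 158.8) = 20.04 m.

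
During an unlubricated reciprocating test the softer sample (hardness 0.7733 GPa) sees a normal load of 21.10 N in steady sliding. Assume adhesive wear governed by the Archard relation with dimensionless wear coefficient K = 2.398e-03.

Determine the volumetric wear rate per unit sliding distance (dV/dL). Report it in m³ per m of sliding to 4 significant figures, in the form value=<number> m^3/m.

value=6.543e-11 m^3/m

Displayed values are rounded. The algebra runs at exact precision; a single final rounding: four significant digits.
Convert: Hardness H = 0.7733 GPa = 7.733e+08 Pa.
Collected in SI base units: W = 21.10 N, H = 7.733e+08 Pa, K = 2.398e-03.
The wear rate dV/dL = K·W/H, per unit distance: 2.398e-03 · 21.10 / 7.733e+08 = 6.543e-11 m³/m.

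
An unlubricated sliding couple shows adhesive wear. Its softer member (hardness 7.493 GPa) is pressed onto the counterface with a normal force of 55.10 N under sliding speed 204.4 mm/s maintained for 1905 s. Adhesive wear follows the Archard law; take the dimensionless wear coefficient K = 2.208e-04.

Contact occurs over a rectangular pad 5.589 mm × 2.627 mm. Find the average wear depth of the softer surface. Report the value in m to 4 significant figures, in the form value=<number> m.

value=4.306e-05 m

Displayed values are rounded — the algebra holds full float precision. Rounded just once: 4 significant figures.
Convert: Sliding speed v = 204.4 mm/s = 0.2044 m/s. Sliding distance L = v·t = 0.2044 m/s × 1905 s = 389.4 m.
Convert: Hardness H = 7.493 GPa = 7.493e+09 Pa.
Convert: Pad sides 5.589 mm × 2.627 mm = 0.005589 m × 0.002627 m. Contact area A = 0.005589 m × 0.002627 m = 1.468e-05 m².
Collected in SI base units: W = 55.10 N, H = 7.493e+09 Pa, K = 2.208e-04.
Wear volume V = K·W·L/H = 2.208e-04 · 55.10 · 389.4 / 7.493e+09 = 6.322e-10 m³.
Average depth h = V/A = 6.322e-10 / 1.468e-05 = 4.306e-05 m.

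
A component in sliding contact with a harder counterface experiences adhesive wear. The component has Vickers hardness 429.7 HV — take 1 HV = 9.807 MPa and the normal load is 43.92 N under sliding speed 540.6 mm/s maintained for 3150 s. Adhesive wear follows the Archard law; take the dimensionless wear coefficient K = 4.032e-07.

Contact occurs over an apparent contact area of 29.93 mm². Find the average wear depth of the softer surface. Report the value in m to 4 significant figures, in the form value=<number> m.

value=2.391e-07 m

The intermediates are printed rounded. The algebra runs at full float precision, and a lone final rounding: 4 significant figures.
Sliding speed v = 540.6 mm/s = 0.5406 m/s. Total distance L = v·t = 0.5406 m/s × 3150 s = 1703 m.
Hardness H = 429.7 HV × 9.807 MPa/HV = 4214 MPa = 4.214e+09 Pa.
Contact area A = 29.93 mm² = 2.993e-05 m².
Restated in SI base units: W = 43.92 N, H = 4.214e+09 Pa, K = 4.032e-07.
Wear volume V = K·W·L/H = 4.032e-07 · 43.92 · 1703 / 4.214e+09 = 7.156e-12 m³.
Mean wear depth h = V/A = 7.156e-12 / 2.993e-05 = 2.391e-07 m.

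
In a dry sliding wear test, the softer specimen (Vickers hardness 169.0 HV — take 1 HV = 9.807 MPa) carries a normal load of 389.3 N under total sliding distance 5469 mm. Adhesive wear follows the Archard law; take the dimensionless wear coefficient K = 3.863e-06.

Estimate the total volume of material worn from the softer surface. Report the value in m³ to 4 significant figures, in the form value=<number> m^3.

The computation maintains exact precision — displayed values are rounded — one last rounding, at 4 significant figures.
The distance L = 5469 mm = 5.469 m.
Hardness H = 169.0 HV × 9.807 MPa/HV = 1657 MPa = 1.657e+09 Pa.
Working in SI base units: W = 389.3 N, H = 1.657e+09 Pa, K = 3.863e-06.
Archard volume V = K·W·L/H = 3.863e-06 · 389.3 · 5.469 / 1.657e+09 = 4.962e-12 m³.

value=4.962e-12 m^3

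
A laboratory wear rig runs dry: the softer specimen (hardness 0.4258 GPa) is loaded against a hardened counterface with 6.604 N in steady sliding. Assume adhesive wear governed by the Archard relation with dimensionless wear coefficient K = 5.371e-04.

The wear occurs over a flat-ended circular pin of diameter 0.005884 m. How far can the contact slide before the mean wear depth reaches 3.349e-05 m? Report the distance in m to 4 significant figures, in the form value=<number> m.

Intermediate values are shown rounded; the algebra keeps full float precision — one last rounding: 4 significant figures.
Hardness H = 0.4258 GPa = 4.258e+08 Pa.
Contact area A = π·d²/4 = π·(0.005884 m)²/4 = 2.719e-05 m².
Collected in SI base units: W = 6.604 N, H = 4.258e+08 Pa, K = 5.371e-04.
Permissible volume V_lim = h_lim·A = 3.349e-05 · 2.719e-05 = 9.106e-10 m³.
So the life L = V_lim·H/(K·W) = 9.106e-10 · 4.258e+08 / (5.371e-04 · 6.604) = 109.3 m.

value=109.3 m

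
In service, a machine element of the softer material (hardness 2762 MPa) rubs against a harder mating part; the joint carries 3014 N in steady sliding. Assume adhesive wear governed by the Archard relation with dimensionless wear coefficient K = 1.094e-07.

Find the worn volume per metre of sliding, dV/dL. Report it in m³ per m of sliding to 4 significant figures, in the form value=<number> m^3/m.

value=1.194e-13 m^3/m

Intermediates are shown rounded — every step runs at full precision. Rounded just once to 4 significant figures.
Hardness H = 2762 MPa = 2.762e+09 Pa.
SI base units throughout: W = 3014 N, H = 2.762e+09 Pa, K = 1.094e-07.
Volumetric rate dV/dL = K·W/H (no L dependence): 1.094e-07 · 3014 / 2.762e+09 = 1.194e-13 m³/m.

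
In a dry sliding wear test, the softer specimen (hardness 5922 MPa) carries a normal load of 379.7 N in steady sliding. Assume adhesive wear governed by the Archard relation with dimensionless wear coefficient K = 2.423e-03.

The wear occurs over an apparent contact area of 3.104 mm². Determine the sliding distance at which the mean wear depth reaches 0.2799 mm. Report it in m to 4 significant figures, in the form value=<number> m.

value=5.592 m

The computation runs at exact precision — shown intermediates are rounded. Rounded once at the end: 4 significant figures.
Hardness H = 5922 MPa = 5.922e+09 Pa.
Contact area A = 3.104 mm² = 3.104e-06 m².
Depth limit h_lim = 0.2799 mm = 2.799e-04 m.
In SI base units, W = 379.7 N, H = 5.922e+09 Pa, K = 2.423e-03.
Allowed volume V_lim = h_lim·A = 2.799e-04 · 3.104e-06 = 8.688e-10 m³.
Sliding life L = V_lim·H/(K·W) = 8.688e-10 · 5.922e+09 / (2.423e-03 · 379.7) = 5.592 m.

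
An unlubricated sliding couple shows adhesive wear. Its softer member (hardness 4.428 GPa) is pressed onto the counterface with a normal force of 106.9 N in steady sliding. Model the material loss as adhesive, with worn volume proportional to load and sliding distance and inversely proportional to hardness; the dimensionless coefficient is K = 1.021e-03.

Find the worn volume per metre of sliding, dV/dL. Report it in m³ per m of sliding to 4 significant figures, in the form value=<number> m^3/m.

The intermediates are shown rounded. The algebra runs at full precision. Rounded just once to four significant figures.
Hardness H = 4.428 GPa = 4.428e+09 Pa.
Expressed in SI base units: W = 106.9 N, H = 4.428e+09 Pa, K = 1.021e-03.
Rate of wear dV/dL = K·W/H — distance-free: 1.021e-03 · 106.9 / 4.428e+09 = 2.465e-11 m³/m.

value=2.465e-11 m^3/m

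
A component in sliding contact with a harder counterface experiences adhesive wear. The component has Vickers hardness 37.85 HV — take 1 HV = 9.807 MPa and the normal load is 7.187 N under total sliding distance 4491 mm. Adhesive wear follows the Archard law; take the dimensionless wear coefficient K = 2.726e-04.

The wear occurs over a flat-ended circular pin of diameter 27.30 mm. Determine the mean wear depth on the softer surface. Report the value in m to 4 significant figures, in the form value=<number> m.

value=4.049e-08 m

The algebra carries full precision, and intermediate values are displayed rounded — one final rounding to four significant digits.
Convert: Distance L = 4491 mm = 4.491 m.
Convert: Hardness H = 37.85 HV × 9.807 MPa/HV = 371.2 MPa = 3.712e+08 Pa.
Convert: Pin diameter d = 27.30 mm = 0.02730 m. Contact area A = π·d²/4 = π·(0.02730 m)²/4 = 5.853e-04 m².
Restated in SI base units: W = 7.187 N, H = 3.712e+08 Pa, K = 2.726e-04.
The Archard volume V = K·W·L/H = 2.726e-04 · 7.187 · 4.491 / 3.712e+08 = 2.370e-11 m³.
Average depth h = V/A = 2.370e-11 / 5.853e-04 = 4.049e-08 m.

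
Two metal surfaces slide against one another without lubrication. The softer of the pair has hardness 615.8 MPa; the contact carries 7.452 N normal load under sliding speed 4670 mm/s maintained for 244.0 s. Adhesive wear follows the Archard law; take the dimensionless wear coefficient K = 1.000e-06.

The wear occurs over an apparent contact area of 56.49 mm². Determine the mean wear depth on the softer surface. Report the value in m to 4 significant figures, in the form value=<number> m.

value=2.441e-07 m

Every step holds full precision; intermediates are shown rounded. Rounded just once to four significant digits.
Convert: Sliding speed v = 4670 mm/s = 4.670 m/s. Distance covered L = v·t = 4.670 m/s × 244.0 s = 1139 m.
Convert: Hardness H = 615.8 MPa = 6.158e+08 Pa.
Convert: Contact area A = 56.49 mm² = 5.649e-05 m².
Working in SI base units: W = 7.452 N, H = 6.158e+08 Pa, K = 1.000e-06.
Volume removed: V = K·W·L/H = 1.000e-06 · 7.452 · 1139 / 6.158e+08 = 1.379e-11 m³.
Wear depth h = V/A = 1.379e-11 / 5.649e-05 = 2.441e-07 m.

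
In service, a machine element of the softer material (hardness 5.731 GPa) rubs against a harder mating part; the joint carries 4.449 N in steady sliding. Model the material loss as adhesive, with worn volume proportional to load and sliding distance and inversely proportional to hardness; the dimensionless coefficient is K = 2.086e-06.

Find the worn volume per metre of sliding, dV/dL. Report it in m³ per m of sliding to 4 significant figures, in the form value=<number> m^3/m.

value=1.619e-15 m^3/m

Every step holds exact precision, and intermediates are printed rounded — a single final rounding to four significant digits.
Convert: Hardness H = 5.731 GPa = 5.731e+09 Pa.
As SI base values: W = 4.449 N, H = 5.731e+09 Pa, K = 2.086e-06.
Volumetric rate dV/dL = K·W/H, per unit distance: 2.086e-06 · 4.449 / 5.731e+09 = 1.619e-15 m³/m.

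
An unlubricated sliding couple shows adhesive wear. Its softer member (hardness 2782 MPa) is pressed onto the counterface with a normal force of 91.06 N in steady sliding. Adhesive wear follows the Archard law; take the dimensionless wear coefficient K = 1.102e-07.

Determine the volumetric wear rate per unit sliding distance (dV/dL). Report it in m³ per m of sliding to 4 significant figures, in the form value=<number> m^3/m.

Intermediates are shown rounded — the computation carries full float precision. Rounded just once, at 4 significant figures.
Hardness H = 2782 MPa = 2.782e+09 Pa.
SI base units throughout: W = 91.06 N, H = 2.782e+09 Pa, K = 1.102e-07.
Wear rate dV/dL = K·W/H, per unit distance: 1.102e-07 · 91.06 / 2.782e+09 = 3.607e-15 m³/m.

value=3.607e-15 m^3/m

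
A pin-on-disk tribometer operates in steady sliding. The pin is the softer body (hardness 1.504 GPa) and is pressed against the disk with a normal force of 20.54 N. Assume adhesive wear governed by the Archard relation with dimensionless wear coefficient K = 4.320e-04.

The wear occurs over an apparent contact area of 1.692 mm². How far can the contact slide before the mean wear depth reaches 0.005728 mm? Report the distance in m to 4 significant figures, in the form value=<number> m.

value=1.643 m

Intermediate values are printed rounded — all working math runs at full precision. Rounded once at the end to 4 significant digits.
Hardness H = 1.504 GPa = 1.504e+09 Pa.
Contact area A = 1.692 mm² = 1.692e-06 m².
Depth limit h_lim = 0.005728 mm = 5.728e-06 m.
SI base units throughout: W = 20.54 N, H = 1.504e+09 Pa, K = 4.320e-04.
Permissible volume V_lim = h_lim·A = 5.728e-06 · 1.692e-06 = 9.692e-12 m³.
Thus life L = V_lim·H/(K·W) = 9.692e-12 · 1.504e+09 / (4.320e-04 · 20.54) = 1.643 m.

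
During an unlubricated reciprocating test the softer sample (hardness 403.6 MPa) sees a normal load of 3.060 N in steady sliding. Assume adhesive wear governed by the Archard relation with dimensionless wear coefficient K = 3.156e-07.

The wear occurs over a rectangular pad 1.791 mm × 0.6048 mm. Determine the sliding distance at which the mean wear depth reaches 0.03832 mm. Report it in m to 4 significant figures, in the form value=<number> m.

value=1.735e+04 m

The computation holds exact precision — intermediate values appear rounded. Rounded just once, at 4 significant digits.
Convert: Hardness H = 403.6 MPa = 4.036e+08 Pa.
Convert: Pad sides 1.791 mm × 0.6048 mm = 1.791e-03 m × 6.048e-04 m. Contact area A = 1.791e-03 m × 6.048e-04 m = 1.083e-06 m².
Convert: Depth limit h_lim = 0.03832 mm = 3.832e-05 m.
Expressed in SI base units: W = 3.060 N, H = 4.036e+08 Pa, K = 3.156e-07.
Wearable volume V_lim = h_lim·A = 3.832e-05 · 1.083e-06 = 4.151e-11 m³.
So the life L = V_lim·H/(K·W) = 4.151e-11 · 4.036e+08 / (3.156e-07 · 3.060) = 1.735e+04 m.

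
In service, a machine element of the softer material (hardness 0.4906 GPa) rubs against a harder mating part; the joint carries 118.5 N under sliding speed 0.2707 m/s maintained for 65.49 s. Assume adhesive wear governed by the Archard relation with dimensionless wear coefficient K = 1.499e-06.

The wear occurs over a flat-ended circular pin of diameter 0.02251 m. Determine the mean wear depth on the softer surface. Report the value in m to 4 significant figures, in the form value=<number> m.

Displayed values are rounded; the computation runs at full float precision; rounded just once: 4 significant figures.
The distance L = v·t = 0.2707 m/s × 65.49 s = 17.73 m.
Hardness H = 0.4906 GPa = 4.906e+08 Pa.
Contact area A = π·d²/4 = π·(0.02251 m)²/4 = 3.980e-04 m².
Working in SI base units: W = 118.5 N, H = 4.906e+08 Pa, K = 1.499e-06.
Archard relation: V = K·W·L/H = 1.499e-06 · 118.5 · 17.73 / 4.906e+08 = 6.419e-12 m³.
Mean wear depth h = V/A = 6.419e-12 / 3.980e-04 = 1.613e-08 m.

value=1.613e-08 m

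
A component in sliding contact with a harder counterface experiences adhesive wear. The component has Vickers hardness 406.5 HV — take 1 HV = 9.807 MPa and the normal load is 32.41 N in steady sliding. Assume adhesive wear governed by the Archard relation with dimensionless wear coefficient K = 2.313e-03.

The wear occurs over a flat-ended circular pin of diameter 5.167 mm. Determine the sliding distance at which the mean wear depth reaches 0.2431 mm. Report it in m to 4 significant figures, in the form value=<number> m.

Intermediates are displayed rounded, and all working math keeps full precision. Rounded once at the end, at four significant digits.
Convert: Hardness H = 406.5 HV × 9.807 MPa/HV = 3987 MPa = 3.987e+09 Pa.
Convert: Pin diameter d = 5.167 mm = 0.005167 m. Contact area A = π·d²/4 = π·(0.005167 m)²/4 = 2.097e-05 m².
Convert: Depth limit h_lim = 0.2431 mm = 2.431e-04 m.
Working in SI base units: W = 32.41 N, H = 3.987e+09 Pa, K = 2.313e-03.
At the depth limit, V_lim = h_lim·A = 2.431e-04 · 2.097e-05 = 5.097e-09 m³.
Sliding life L = V_lim·H/(K·W) = 5.097e-09 · 3.987e+09 / (2.313e-03 · 32.41) = 271.1 m.

value=271.1 m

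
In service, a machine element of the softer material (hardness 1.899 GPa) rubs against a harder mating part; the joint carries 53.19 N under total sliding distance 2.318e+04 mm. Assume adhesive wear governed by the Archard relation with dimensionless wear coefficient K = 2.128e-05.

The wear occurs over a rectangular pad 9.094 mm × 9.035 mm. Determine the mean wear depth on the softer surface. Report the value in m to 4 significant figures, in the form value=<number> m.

Each operation carries full float precision, and shown intermediates are rounded — one final rounding, at 4 significant digits.
Convert: The distance L = 2.318e+04 mm = 23.18 m.
Convert: Hardness H = 1.899 GPa = 1.899e+09 Pa.
Convert: Pad sides 9.094 mm × 9.035 mm = 0.009094 m × 0.009035 m. Contact area A = 0.009094 m × 0.009035 m = 8.216e-05 m².
In SI base units, W = 53.19 N, H = 1.899e+09 Pa, K = 2.128e-05.
Worn volume V = K·W·L/H = 2.128e-05 · 53.19 · 23.18 / 1.899e+09 = 1.382e-11 m³.
Mean wear depth h = V/A = 1.382e-11 / 8.216e-05 = 1.682e-07 m.

value=1.682e-07 m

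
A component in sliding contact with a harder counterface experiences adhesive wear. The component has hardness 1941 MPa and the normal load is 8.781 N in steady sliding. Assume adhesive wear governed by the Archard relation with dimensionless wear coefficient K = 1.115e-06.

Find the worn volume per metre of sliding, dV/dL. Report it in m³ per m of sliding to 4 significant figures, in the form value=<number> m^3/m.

Displayed values are rounded, and all arithmetic carries full precision; a single final rounding to 4 significant figures.
Hardness H = 1941 MPa = 1.941e+09 Pa.
In SI base units: W = 8.781 N, H = 1.941e+09 Pa, K = 1.115e-06.
Volumetric rate dV/dL = K·W/H — distance-free: 1.115e-06 · 8.781 / 1.941e+09 = 5.044e-15 m³/m.

value=5.044e-15 m^3/m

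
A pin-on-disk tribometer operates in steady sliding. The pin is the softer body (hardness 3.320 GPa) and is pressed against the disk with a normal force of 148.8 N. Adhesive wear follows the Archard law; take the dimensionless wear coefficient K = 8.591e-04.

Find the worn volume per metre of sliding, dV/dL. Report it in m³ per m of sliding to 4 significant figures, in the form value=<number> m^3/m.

value=3.850e-11 m^3/m

Intermediate values are printed rounded, and the algebra runs at full float precision — rounded once at the end to 4 significant digits.
Hardness H = 3.320 GPa = 3.320e+09 Pa.
Collected in SI base units: W = 148.8 N, H = 3.320e+09 Pa, K = 8.591e-04.
Volumetric rate dV/dL = K·W/H — distance-free: 8.591e-04 · 148.8 / 3.320e+09 = 3.850e-11 m³/m.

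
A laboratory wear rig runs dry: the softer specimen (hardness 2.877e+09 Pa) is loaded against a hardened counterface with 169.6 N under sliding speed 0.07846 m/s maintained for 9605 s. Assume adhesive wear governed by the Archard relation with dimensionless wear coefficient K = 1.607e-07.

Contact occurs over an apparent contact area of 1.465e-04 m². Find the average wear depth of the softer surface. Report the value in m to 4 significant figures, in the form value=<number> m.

value=4.873e-08 m

All working math carries exact precision; displayed values are rounded — rounded once at the end to four significant figures.
Distance covered L = v·t = 0.07846 m/s × 9605 s = 753.6 m.
Working in SI base units: W = 169.6 N, H = 2.877e+09 Pa, K = 1.607e-07.
Archard volume V = K·W·L/H = 1.607e-07 · 169.6 · 753.6 / 2.877e+09 = 7.139e-12 m³.
Depth h = V/A = 7.139e-12 / 1.465e-04 = 4.873e-08 m.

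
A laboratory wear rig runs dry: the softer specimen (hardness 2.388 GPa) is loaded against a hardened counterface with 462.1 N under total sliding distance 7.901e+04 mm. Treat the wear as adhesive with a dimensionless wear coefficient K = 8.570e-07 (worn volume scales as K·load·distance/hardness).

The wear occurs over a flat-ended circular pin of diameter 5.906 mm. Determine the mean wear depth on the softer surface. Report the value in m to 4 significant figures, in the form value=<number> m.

All arithmetic holds full float precision, and intermediates appear rounded. Rounded once at the end: 4 significant digits.
Sliding distance L = 7.901e+04 mm = 79.01 m.
Hardness H = 2.388 GPa = 2.388e+09 Pa.
Pin diameter d = 5.906 mm = 0.005906 m. Contact area A = π·d²/4 = π·(0.005906 m)²/4 = 2.740e-05 m².
Restated in SI base units: W = 462.1 N, H = 2.388e+09 Pa, K = 8.570e-07.
Apply Archard: V = K·W·L/H = 8.570e-07 · 462.1 · 79.01 / 2.388e+09 = 1.310e-11 m³.
Mean depth h = V/A = 1.310e-11 / 2.740e-05 = 4.783e-07 m.

value=4.783e-07 m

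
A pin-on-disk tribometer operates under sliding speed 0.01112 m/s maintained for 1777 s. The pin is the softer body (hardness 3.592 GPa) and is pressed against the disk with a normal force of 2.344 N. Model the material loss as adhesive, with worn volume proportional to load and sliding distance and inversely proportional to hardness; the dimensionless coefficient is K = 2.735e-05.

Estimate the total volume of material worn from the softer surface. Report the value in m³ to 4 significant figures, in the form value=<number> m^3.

value=3.527e-13 m^3

The algebra runs at exact precision — the intermediates are printed rounded. Rounded just once to four significant figures.
Convert: Distance L = v·t = 0.01112 m/s × 1777 s = 19.76 m.
Convert: Hardness H = 3.592 GPa = 3.592e+09 Pa.
Expressed in SI base units: W = 2.344 N, H = 3.592e+09 Pa, K = 2.735e-05.
Worn volume V = K·W·L/H = 2.735e-05 · 2.344 · 19.76 / 3.592e+09 = 3.527e-13 m³.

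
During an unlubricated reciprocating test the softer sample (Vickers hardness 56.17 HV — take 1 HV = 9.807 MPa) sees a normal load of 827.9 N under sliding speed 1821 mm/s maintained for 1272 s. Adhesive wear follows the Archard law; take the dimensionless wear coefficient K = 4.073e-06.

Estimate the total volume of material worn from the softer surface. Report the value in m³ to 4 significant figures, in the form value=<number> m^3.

value=1.418e-08 m^3

Intermediate values are displayed rounded, and the computation maintains full precision; one last rounding, at 4 significant digits.
Sliding speed v = 1821 mm/s = 1.821 m/s. Path length L = v·t = 1.821 m/s × 1272 s = 2316 m.
Hardness H = 56.17 HV × 9.807 MPa/HV = 550.9 MPa = 5.509e+08 Pa.
In SI base units, W = 827.9 N, H = 5.509e+08 Pa, K = 4.073e-06.
Apply Archard: V = K·W·L/H = 4.073e-06 · 827.9 · 2316 / 5.509e+08 = 1.418e-08 m³.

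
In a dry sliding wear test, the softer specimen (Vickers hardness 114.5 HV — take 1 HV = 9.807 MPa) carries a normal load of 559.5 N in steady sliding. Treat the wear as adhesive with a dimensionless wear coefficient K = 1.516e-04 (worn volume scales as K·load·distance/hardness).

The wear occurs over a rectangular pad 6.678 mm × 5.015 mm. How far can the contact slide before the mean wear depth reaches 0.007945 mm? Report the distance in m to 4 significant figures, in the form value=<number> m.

Each operation keeps full float precision. Shown intermediates are rounded. Rounded just once, at four significant digits.
Hardness H = 114.5 HV × 9.807 MPa/HV = 1123 MPa = 1.123e+09 Pa.
Pad sides 6.678 mm × 5.015 mm = 0.006678 m × 0.005015 m. Contact area A = 0.006678 m × 0.005015 m = 3.349e-05 m².
Depth limit h_lim = 0.007945 mm = 7.945e-06 m.
As SI base values: W = 559.5 N, H = 1.123e+09 Pa, K = 1.516e-04.
Limit volume V_lim = h_lim·A = 7.945e-06 · 3.349e-05 = 2.661e-10 m³.
So the life L = V_lim·H/(K·W) = 2.661e-10 · 1.123e+09 / (1.516e-04 · 559.5) = 3.523 m.

value=3.523 m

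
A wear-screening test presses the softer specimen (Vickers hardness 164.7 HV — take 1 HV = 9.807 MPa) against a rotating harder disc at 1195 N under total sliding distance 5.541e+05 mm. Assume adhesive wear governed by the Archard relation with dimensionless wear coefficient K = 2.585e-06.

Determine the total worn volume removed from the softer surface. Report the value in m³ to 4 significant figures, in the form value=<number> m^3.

value=1.060e-09 m^3

Intermediate values are printed rounded — the algebra carries full float precision, and rounded just once, at four significant figures.
Convert: The distance L = 5.541e+05 mm = 554.1 m.
Convert: Hardness H = 164.7 HV × 9.807 MPa/HV = 1615 MPa = 1.615e+09 Pa.
Working in SI base units: W = 1195 N, H = 1.615e+09 Pa, K = 2.585e-06.
Volume removed: V = K·W·L/H = 2.585e-06 · 1195 · 554.1 / 1.615e+09 = 1.060e-09 m³.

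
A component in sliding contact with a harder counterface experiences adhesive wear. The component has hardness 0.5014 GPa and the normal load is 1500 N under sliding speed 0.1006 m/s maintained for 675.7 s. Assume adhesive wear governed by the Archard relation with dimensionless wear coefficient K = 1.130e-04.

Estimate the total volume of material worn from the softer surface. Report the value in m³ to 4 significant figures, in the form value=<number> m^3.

The computation carries full float precision, and intermediate values are printed rounded, and a single final rounding, at 4 significant figures.
Convert: Distance L = v·t = 0.1006 m/s × 675.7 s = 67.98 m.
Convert: Hardness H = 0.5014 GPa = 5.014e+08 Pa.
Expressed in SI base units: W = 1500 N, H = 5.014e+08 Pa, K = 1.130e-04.
Worn volume V = K·W·L/H = 1.130e-04 · 1500 · 67.98 / 5.014e+08 = 2.298e-08 m³.

value=2.298e-08 m^3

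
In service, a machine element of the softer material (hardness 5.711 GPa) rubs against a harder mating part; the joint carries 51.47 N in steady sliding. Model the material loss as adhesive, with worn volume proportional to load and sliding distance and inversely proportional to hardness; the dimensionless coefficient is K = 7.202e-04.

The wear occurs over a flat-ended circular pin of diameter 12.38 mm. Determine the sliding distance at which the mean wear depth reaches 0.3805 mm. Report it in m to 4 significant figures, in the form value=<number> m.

value=7057 m

The computation keeps full float precision, and intermediates are printed rounded; rounded once at the end: 4 significant figures.
Convert: Hardness H = 5.711 GPa = 5.711e+09 Pa.
Convert: Pin diameter d = 12.38 mm = 0.01238 m. Contact area A = π·d²/4 = π·(0.01238 m)²/4 = 1.204e-04 m².
Convert: Depth limit h_lim = 0.3805 mm = 3.805e-04 m.
Expressed in SI base units: W = 51.47 N, H = 5.711e+09 Pa, K = 7.202e-04.
Volume at the limit: V_lim = h_lim·A = 3.805e-04 · 1.204e-04 = 4.580e-08 m³.
Sliding life L = V_lim·H/(K·W) = 4.580e-08 · 5.711e+09 / (7.202e-04 · 51.47) = 7057 m.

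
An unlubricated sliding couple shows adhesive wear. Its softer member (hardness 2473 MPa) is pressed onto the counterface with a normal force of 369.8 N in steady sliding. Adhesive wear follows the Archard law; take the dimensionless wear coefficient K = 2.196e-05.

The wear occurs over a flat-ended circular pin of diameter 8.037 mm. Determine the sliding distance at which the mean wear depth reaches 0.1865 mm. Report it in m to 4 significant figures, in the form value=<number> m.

Every step runs at full precision, and intermediate values are displayed rounded. Rounded once at the end: four significant figures.
Hardness H = 2473 MPa = 2.473e+09 Pa.
Pin diameter d = 8.037 mm = 0.008037 m. Contact area A = π·d²/4 = π·(0.008037 m)²/4 = 5.073e-05 m².
Depth limit h_lim = 0.1865 mm = 1.865e-04 m.
In SI base units, W = 369.8 N, H = 2.473e+09 Pa, K = 2.196e-05.
Permissible volume V_lim = h_lim·A = 1.865e-04 · 5.073e-05 = 9.461e-09 m³.
So the life L = V_lim·H/(K·W) = 9.461e-09 · 2.473e+09 / (2.196e-05 · 369.8) = 2881 m.

value=2881 m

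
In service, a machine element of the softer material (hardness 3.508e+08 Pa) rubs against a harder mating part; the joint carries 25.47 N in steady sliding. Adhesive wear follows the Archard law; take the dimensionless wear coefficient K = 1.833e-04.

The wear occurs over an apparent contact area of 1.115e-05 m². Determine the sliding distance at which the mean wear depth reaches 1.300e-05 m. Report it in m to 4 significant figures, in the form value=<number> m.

The computation holds full float precision, and the intermediates are printed rounded. Rounded just once, at four significant digits.
As SI base values: W = 25.47 N, H = 3.508e+08 Pa, K = 1.833e-04.
Wearable volume V_lim = h_lim·A = 1.300e-05 · 1.115e-05 = 1.450e-10 m³.
Life L = V_lim·H/(K·W) = 1.450e-10 · 3.508e+08 / (1.833e-04 · 25.47) = 10.89 m.

value=10.89 m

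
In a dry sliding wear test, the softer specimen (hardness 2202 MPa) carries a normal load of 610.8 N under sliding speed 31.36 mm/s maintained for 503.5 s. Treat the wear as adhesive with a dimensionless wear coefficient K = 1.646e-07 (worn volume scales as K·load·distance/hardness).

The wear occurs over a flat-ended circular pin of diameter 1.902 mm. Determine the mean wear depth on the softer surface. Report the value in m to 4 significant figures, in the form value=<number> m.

Intermediates appear rounded; each operation maintains exact precision; rounded once at the end, at four significant digits.
Convert: Sliding speed v = 31.36 mm/s = 0.03136 m/s. Total distance L = v·t = 0.03136 m/s × 503.5 s = 15.79 m.
Convert: Hardness H = 2202 MPa = 2.202e+09 Pa.
Convert: Pin diameter d = 1.902 mm = 0.001902 m. Contact area A = π·d²/4 = π·(0.001902 m)²/4 = 2.841e-06 m².
In SI base units, W = 610.8 N, H = 2.202e+09 Pa, K = 1.646e-07.
Volume removed: V = K·W·L/H = 1.646e-07 · 610.8 · 15.79 / 2.202e+09 = 7.209e-13 m³.
Mean depth h = V/A = 7.209e-13 / 2.841e-06 = 2.537e-07 m.

value=2.537e-07 m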